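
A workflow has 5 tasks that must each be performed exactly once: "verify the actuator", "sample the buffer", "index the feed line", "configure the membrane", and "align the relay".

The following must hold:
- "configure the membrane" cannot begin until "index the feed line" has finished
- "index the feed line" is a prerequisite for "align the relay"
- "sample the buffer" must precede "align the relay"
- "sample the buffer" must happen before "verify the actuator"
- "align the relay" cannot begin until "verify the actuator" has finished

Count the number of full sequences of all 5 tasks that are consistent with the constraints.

The tasks with no prerequisites are "sample the buffer", "index the feed line"; any of them can be placed first.
Counting all ways to extend the partial order to a total order gives 9.

9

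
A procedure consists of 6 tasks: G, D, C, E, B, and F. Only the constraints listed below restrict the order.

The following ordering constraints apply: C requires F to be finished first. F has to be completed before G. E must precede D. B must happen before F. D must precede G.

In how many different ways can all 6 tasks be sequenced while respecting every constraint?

16

2 tasks have no prerequisites (E, B), so any of them could come first.
Counting all ways to extend the partial order to a total order gives 16.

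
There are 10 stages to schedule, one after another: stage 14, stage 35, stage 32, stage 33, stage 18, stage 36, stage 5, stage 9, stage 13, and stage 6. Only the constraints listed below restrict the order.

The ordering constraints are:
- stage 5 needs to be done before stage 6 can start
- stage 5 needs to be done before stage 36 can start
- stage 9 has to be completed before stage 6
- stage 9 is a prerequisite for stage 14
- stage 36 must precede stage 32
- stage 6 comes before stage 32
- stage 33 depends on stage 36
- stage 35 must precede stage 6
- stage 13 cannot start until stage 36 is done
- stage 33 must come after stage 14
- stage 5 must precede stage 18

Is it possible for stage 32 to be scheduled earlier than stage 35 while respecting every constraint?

There is a dependency chain stage 35 → stage 6 → stage 32, so stage 32 always comes after stage 35.
So no valid ordering can have stage 32 before stage 35.

No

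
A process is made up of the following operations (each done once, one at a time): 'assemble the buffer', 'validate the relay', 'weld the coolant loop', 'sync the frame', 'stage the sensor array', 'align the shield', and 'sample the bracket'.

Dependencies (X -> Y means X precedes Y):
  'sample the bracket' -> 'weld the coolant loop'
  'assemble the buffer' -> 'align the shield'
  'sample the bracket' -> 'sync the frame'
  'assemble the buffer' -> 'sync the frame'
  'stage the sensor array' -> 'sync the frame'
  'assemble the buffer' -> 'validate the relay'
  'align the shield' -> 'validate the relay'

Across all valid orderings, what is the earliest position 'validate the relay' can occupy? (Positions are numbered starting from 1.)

3

Every operation that must precede 'validate the relay' has to come before it. Tracing all chains that end at 'validate the relay', those operations are: 'assemble the buffer', 'align the shield' — 2 in total.
So at minimum 2 operations come before 'validate the relay', putting 'validate the relay' no earlier than position 3. That position is achievable by scheduling exactly those predecessors first.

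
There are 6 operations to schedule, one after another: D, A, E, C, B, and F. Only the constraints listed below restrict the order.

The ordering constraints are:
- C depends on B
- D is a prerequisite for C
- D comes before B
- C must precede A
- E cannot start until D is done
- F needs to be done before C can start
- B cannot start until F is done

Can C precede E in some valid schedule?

Nothing in the constraints forces E before C — there is no chain from E to C.
That means at least one valid schedule has C before E.

Yes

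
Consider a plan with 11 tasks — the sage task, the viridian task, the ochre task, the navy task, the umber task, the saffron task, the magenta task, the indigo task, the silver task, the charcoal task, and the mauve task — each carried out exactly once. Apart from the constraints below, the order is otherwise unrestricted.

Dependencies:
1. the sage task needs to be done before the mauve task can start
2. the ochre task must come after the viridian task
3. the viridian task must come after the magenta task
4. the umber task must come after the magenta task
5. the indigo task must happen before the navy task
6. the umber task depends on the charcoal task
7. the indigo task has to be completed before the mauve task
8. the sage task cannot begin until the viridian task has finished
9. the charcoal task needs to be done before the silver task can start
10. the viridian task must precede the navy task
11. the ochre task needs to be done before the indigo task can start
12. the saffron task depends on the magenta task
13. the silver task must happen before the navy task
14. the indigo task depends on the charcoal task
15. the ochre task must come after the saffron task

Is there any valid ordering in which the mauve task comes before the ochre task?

No

Following the ochre task → the indigo task → the mauve task, the ochre task must precede the mauve task in every valid ordering.
Hence the mauve task can never be scheduled before the ochre task.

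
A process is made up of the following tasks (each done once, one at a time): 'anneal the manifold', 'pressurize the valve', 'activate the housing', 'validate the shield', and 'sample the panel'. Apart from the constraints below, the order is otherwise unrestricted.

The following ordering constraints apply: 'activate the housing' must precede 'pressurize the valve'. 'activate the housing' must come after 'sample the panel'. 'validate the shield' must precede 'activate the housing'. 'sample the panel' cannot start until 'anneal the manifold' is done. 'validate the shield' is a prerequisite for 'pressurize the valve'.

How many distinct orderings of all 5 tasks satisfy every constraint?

3

The tasks with no prerequisites are 'anneal the manifold', 'validate the shield'; any of them can be placed first.
Systematically extending each partial ordering one task at a time and counting, there are 3 complete orderings.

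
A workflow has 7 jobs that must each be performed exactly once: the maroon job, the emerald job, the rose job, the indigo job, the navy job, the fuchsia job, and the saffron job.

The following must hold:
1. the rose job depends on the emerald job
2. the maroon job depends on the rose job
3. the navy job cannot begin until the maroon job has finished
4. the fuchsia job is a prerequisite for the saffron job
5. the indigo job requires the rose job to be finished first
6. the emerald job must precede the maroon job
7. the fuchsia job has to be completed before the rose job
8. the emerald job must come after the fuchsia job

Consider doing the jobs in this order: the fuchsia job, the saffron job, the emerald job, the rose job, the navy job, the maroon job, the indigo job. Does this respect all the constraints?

No

Here the maroon job comes after the navy job.
But one of the constraints requires the maroon job before the navy job, so this ordering violates it.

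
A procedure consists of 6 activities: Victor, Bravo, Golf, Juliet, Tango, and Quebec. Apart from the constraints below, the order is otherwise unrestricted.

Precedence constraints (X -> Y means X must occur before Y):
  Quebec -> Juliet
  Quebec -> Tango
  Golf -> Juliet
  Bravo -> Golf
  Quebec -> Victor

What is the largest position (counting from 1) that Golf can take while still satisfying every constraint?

5

The only activity forced after Golf (directly or by a chain) is Juliet.
So at least 1 activity follows Golf, putting Golf no later than position 5. That position is achievable by scheduling everything else first.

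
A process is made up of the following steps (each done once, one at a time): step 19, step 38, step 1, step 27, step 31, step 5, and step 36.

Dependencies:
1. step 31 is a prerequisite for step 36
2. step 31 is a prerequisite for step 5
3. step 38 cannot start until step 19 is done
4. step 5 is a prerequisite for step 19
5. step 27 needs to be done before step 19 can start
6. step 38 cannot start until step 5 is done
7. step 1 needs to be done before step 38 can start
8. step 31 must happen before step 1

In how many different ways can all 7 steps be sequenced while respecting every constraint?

2 steps have no prerequisites (step 27, step 31), so any of them could come first.
Systematically extending each partial ordering one step at a time and counting, there are 63 complete orderings.

63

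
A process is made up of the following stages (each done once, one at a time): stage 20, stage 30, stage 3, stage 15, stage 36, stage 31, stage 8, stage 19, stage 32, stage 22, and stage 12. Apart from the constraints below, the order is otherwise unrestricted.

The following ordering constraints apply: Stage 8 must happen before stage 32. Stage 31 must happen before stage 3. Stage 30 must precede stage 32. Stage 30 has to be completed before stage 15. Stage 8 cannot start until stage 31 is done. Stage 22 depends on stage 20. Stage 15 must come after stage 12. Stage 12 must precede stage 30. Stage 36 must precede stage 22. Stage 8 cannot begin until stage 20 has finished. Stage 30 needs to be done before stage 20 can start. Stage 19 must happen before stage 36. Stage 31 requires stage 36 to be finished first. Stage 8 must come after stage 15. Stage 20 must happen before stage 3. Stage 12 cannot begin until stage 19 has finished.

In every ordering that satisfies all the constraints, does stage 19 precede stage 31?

Tracing the constraints gives a chain: stage 19 → stage 36 → stage 31.
That forces stage 19 before stage 31 in every valid schedule.

Yes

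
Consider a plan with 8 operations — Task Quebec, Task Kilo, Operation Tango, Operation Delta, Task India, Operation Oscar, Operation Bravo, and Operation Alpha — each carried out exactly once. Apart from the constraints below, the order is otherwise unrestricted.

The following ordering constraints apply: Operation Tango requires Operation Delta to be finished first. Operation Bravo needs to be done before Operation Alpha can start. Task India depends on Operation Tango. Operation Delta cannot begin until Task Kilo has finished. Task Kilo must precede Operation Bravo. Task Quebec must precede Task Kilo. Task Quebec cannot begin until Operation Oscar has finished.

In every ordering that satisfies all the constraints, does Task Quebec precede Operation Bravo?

Yes

Chaining the stated constraints: Task Quebec → Task Kilo → Operation Bravo.
So Task Quebec must precede Operation Bravo in any valid ordering.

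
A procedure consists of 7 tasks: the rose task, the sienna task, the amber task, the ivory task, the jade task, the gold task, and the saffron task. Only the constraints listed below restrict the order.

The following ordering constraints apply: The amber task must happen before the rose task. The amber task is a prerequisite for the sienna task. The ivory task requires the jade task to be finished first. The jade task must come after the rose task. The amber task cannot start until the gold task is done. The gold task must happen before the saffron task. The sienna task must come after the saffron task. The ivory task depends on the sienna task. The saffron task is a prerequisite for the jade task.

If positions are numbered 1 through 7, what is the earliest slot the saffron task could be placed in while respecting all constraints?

2

Working backwards through the constraints from the saffron task, its only required predecessor is the gold task.
So at minimum 1 task comes before the saffron task, putting the saffron task no earlier than position 2. That position is achievable by scheduling exactly that predecessor first.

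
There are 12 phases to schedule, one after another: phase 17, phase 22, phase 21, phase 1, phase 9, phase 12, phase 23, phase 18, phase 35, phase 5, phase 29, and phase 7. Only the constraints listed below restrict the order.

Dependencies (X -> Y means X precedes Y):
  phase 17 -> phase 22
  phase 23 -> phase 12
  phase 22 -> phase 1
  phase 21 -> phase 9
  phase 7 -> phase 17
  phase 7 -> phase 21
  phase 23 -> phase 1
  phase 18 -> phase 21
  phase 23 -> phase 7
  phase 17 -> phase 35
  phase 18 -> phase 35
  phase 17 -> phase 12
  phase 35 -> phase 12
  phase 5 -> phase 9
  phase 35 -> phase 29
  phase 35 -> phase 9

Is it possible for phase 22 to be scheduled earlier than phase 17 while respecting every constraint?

No

The constraints give a chain phase 17 → phase 22, which forces phase 17 before phase 22.
Hence phase 22 can never be scheduled before phase 17.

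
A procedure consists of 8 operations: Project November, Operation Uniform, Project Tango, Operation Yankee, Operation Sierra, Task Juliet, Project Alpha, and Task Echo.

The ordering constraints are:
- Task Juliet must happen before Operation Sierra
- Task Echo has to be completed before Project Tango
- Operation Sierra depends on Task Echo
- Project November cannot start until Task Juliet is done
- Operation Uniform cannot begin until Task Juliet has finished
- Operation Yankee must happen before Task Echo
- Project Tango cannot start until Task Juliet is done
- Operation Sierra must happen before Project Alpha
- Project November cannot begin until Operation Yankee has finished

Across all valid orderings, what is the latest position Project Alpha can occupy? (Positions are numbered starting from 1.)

Project Alpha has no required successors, so nothing stops it from going last (position 8).

8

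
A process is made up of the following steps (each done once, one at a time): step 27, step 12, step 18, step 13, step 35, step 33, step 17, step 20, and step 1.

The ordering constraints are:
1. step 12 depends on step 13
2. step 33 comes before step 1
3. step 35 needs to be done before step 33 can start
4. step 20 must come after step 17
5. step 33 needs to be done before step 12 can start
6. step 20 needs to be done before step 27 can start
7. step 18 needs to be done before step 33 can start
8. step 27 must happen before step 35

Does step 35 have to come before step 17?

The constraints actually force step 17 before step 35 (via step 17 → step 20 → step 27 → step 35), not the other way around.
So step 35 does not have to come before step 17 — it cannot.

No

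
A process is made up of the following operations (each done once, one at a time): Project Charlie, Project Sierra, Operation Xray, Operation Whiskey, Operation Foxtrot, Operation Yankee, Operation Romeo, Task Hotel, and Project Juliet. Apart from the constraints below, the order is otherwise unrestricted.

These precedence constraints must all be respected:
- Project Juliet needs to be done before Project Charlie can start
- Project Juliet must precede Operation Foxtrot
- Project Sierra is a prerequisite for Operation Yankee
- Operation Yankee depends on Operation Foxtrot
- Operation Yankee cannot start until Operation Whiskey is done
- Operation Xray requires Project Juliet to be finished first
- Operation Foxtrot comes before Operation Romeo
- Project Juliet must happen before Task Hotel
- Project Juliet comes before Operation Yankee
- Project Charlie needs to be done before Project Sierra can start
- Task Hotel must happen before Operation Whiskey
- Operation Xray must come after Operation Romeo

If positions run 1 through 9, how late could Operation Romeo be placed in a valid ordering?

8

Following the constraints forward from Operation Romeo, its only required successor is Operation Xray.
With 1 mandatory successor out of 9 operations total, the latest slot for Operation Romeo is 9−1 = 8, and it's reachable by doing all non-successors before Operation Romeo.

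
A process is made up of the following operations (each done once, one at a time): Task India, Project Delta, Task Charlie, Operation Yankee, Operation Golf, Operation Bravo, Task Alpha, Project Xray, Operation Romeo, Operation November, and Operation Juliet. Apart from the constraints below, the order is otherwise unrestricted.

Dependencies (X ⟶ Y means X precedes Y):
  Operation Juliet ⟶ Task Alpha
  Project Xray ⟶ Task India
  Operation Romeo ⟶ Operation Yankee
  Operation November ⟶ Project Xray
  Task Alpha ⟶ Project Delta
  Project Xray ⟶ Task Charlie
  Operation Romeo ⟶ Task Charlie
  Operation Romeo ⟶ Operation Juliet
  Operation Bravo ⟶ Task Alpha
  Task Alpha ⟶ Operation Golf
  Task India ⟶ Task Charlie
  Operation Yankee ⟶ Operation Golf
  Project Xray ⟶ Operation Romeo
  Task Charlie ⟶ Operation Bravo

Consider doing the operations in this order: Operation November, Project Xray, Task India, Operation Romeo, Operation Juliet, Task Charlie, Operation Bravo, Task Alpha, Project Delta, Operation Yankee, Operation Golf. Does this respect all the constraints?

Yes

Going through the constraints one by one, each required predecessor appears earlier in the sequence than its dependent — e.g. Operation Romeo (position 4) is before Operation Yankee (position 10), as required.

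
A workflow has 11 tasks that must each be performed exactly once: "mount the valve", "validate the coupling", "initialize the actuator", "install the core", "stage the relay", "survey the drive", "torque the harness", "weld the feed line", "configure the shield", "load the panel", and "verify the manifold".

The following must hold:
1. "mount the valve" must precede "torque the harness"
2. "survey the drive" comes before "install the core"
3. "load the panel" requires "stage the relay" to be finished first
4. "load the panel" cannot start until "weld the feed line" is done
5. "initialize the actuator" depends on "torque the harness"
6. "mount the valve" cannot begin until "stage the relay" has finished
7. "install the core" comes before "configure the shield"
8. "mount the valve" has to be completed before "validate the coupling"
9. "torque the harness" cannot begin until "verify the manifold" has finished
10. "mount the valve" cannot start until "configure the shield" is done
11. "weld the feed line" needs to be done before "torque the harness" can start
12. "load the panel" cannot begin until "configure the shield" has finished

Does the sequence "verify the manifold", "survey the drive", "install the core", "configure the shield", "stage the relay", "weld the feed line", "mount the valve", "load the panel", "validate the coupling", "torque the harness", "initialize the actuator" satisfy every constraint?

Yes

Every stated constraint is respected: "verify the manifold" sits at position 1, ahead of "torque the harness" at position 10, and each of the other listed pairs likewise has the predecessor earlier in the sequence.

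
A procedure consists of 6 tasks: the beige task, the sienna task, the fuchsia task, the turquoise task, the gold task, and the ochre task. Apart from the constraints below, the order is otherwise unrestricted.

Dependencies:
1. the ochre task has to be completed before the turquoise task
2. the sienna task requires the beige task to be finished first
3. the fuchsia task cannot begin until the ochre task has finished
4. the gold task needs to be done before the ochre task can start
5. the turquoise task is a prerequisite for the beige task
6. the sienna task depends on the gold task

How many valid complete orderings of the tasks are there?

Only the gold task has no prerequisites, so it must go first.
Counting all ways to extend the partial order to a total order gives 4.

4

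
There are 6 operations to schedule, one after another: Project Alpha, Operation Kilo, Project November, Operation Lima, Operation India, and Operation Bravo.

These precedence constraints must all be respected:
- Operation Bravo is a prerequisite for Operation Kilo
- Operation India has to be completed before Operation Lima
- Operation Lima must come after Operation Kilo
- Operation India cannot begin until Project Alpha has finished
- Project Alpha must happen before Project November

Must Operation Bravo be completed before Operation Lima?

Tracing the constraints gives a chain: Operation Bravo → Operation Kilo → Operation Lima.
So Operation Bravo must precede Operation Lima in any valid ordering.

Yes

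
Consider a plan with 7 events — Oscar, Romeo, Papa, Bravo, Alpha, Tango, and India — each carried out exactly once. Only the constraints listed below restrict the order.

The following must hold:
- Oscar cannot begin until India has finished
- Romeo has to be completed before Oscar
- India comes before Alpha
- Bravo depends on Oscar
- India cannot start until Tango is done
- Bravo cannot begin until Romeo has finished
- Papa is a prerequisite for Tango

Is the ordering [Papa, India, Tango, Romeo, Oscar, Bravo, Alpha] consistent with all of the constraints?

The sequence places India ahead of Tango.
But one of the constraints requires Tango before India, so this ordering violates it.

No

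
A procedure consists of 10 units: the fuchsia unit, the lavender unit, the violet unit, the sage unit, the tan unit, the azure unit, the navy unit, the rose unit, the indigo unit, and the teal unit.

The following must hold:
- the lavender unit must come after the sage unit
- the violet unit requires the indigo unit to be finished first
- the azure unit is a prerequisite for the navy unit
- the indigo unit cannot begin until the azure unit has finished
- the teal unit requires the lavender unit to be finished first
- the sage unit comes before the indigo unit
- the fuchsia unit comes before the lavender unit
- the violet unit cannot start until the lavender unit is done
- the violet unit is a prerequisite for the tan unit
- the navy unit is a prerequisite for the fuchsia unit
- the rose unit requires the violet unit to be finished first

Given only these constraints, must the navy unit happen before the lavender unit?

Tracing the constraints gives a chain: the navy unit → the fuchsia unit → the lavender unit.
So the navy unit must precede the lavender unit in any valid ordering.

Yes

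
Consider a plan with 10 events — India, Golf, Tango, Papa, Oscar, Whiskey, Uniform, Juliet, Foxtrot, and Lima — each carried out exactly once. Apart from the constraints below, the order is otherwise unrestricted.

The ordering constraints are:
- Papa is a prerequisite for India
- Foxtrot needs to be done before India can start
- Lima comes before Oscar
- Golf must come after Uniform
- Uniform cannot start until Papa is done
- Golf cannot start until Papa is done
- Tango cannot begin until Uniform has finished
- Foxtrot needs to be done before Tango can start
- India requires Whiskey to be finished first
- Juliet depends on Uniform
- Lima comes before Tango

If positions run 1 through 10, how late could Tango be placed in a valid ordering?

No constraint forces any event after Tango, so it can be placed last, in position 10.

10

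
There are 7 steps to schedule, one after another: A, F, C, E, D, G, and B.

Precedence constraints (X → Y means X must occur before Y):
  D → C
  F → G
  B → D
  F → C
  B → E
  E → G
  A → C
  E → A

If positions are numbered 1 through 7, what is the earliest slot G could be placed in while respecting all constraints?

Every step that must precede G has to come before it. Tracing all chains that end at G, those steps are: F, E, B — 3 in total.
With 3 mandatory predecessors, the earliest G can sit is position 3+1 = 4, and placing just those 3 first achieves it.

4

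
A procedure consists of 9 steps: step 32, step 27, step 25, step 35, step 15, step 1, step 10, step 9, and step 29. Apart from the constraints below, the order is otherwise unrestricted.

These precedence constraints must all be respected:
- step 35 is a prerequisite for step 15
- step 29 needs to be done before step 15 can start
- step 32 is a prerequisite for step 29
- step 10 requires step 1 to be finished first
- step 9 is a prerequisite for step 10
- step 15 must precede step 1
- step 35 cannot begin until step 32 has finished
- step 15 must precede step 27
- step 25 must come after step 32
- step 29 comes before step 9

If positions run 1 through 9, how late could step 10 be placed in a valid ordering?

No constraint forces any step after step 10, so it can be placed last, in position 9.

9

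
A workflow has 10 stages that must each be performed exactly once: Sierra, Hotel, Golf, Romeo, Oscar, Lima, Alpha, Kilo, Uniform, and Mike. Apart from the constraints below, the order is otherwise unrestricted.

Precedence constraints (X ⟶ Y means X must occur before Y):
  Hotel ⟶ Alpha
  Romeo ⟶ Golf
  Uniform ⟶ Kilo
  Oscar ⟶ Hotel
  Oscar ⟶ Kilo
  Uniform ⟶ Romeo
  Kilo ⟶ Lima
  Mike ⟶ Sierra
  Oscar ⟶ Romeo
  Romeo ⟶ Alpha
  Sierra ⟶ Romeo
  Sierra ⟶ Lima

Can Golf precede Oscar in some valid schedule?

No

Following Oscar → Romeo → Golf, Oscar must precede Golf in every valid ordering.
So no valid ordering can have Golf before Oscar.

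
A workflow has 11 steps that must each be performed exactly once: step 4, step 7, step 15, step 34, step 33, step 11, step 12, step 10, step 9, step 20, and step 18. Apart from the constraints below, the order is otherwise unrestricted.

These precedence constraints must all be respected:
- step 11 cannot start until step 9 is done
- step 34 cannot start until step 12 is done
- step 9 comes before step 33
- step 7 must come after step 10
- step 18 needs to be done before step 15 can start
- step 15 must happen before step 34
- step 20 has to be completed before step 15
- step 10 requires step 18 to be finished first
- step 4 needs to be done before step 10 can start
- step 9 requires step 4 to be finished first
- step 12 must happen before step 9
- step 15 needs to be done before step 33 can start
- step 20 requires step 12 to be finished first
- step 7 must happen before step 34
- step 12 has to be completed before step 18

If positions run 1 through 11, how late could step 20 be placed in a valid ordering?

8

Every step that must follow step 20 has to come after it. Tracing all chains starting from step 20, those steps are: step 15, step 34, step 33 — 3 in total.
So at least 3 steps follow step 20, putting step 20 no later than position 8. That position is achievable by scheduling everything else first.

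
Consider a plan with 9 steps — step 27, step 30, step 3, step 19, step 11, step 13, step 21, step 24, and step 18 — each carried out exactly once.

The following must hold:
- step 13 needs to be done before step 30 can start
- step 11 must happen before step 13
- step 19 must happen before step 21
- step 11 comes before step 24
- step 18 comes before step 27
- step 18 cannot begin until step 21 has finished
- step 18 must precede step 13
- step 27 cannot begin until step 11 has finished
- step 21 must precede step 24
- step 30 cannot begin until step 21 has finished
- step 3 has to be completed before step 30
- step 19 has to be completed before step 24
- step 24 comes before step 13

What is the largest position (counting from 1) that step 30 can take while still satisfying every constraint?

Step 30 has no required successors, so nothing stops it from going last (position 9).

9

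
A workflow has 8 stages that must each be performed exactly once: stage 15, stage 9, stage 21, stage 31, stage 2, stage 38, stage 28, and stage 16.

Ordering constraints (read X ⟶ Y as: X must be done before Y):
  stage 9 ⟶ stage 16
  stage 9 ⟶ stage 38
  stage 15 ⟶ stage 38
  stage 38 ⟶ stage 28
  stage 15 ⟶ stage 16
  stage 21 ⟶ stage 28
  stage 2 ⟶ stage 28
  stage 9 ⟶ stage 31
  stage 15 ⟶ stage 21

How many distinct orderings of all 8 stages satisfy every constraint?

650

The stages with no prerequisites are stage 15, stage 9, stage 2; any of them can be placed first.
Systematically extending each partial ordering one stage at a time and counting, there are 650 complete orderings.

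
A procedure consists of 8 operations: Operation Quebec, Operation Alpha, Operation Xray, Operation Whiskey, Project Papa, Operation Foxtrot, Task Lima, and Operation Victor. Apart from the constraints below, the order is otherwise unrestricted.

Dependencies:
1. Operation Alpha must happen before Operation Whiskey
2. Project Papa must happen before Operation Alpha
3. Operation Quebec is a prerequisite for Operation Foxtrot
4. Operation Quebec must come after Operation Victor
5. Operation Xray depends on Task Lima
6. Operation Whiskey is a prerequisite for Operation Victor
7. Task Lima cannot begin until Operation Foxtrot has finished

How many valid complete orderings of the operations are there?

1

Only Project Papa has no prerequisites, so it must go first.
Continuing from there, at each step only one operation has all its prerequisites placed, so the ordering is fully determined — there is exactly 1.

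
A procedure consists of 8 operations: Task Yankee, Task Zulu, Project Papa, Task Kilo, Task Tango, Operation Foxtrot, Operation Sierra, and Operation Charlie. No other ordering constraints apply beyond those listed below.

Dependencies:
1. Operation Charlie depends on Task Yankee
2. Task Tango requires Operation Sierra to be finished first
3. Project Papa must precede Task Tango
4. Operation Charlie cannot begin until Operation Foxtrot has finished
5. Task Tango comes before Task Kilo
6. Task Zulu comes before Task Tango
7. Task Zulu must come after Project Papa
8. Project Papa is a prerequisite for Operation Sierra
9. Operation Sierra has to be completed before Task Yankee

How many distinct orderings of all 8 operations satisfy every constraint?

98

2 operations have no prerequisites (Project Papa, Operation Foxtrot), so any of them could come first.
Systematically extending each partial ordering one operation at a time and counting, there are 98 complete orderings.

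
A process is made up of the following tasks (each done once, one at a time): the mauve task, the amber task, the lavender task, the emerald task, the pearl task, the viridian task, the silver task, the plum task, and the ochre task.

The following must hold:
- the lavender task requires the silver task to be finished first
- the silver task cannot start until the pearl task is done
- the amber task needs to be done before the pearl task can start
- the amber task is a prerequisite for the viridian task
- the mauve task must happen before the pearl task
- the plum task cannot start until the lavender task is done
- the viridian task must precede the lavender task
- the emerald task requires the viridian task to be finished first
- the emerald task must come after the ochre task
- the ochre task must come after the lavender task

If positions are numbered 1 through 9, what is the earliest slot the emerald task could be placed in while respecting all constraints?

Working backwards through the constraints from the emerald task, its full set of required predecessors is the mauve task, the amber task, the lavender task, the pearl task, the viridian task, the silver task, the ochre task — 7 of them.
With 7 mandatory predecessors, the earliest the emerald task can sit is position 7+1 = 8, and placing just those 7 first achieves it.

8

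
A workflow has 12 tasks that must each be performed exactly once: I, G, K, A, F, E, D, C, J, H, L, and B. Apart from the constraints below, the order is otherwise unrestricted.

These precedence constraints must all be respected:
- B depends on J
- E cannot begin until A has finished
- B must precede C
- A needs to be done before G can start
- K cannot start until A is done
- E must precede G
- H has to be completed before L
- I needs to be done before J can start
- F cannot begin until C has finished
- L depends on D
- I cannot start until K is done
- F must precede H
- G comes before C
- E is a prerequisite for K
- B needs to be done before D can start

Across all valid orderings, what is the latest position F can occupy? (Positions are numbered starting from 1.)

10

Every task that must follow F has to come after it. Tracing all chains starting from F, those tasks are: H, L — 2 in total.
So at least 2 tasks follow F, putting F no later than position 10. That position is achievable by scheduling everything else first.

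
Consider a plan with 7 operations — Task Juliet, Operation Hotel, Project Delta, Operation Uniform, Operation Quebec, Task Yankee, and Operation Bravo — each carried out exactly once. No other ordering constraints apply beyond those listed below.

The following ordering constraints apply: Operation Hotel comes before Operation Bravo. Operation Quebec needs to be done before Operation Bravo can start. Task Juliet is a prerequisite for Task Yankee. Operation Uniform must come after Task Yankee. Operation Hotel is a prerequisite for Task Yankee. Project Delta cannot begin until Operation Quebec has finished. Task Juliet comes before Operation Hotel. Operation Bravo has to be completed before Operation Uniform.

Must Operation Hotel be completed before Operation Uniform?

Chaining the stated constraints: Operation Hotel → Task Yankee → Operation Uniform.
So Operation Hotel must precede Operation Uniform in any valid ordering.

Yes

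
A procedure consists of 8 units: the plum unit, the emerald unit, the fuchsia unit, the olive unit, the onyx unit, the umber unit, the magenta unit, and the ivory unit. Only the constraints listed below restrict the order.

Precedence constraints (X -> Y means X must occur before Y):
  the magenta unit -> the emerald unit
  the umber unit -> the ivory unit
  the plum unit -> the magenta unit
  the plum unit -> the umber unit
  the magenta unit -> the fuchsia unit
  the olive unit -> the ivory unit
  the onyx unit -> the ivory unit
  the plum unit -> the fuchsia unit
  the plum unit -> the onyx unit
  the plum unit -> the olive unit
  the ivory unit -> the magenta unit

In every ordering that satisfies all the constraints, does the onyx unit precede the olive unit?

Nothing in the constraints links the onyx unit and the olive unit; they are unordered relative to each other.
So the onyx unit can come before the olive unit or after — it is not forced.

No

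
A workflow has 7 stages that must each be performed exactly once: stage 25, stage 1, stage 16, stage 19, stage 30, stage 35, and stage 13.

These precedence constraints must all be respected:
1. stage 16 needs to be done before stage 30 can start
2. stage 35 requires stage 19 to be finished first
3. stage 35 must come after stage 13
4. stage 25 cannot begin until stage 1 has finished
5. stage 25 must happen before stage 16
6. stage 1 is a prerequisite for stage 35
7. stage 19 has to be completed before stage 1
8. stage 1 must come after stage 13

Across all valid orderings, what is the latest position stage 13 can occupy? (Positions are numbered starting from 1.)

Every stage that must follow stage 13 has to come after it. Tracing all chains starting from stage 13, those stages are: stage 25, stage 1, stage 16, stage 30, stage 35 — 5 in total.
With 5 mandatory successors out of 7 stages total, the latest slot for stage 13 is 7−5 = 2, and it's reachable by doing all non-successors before stage 13.

2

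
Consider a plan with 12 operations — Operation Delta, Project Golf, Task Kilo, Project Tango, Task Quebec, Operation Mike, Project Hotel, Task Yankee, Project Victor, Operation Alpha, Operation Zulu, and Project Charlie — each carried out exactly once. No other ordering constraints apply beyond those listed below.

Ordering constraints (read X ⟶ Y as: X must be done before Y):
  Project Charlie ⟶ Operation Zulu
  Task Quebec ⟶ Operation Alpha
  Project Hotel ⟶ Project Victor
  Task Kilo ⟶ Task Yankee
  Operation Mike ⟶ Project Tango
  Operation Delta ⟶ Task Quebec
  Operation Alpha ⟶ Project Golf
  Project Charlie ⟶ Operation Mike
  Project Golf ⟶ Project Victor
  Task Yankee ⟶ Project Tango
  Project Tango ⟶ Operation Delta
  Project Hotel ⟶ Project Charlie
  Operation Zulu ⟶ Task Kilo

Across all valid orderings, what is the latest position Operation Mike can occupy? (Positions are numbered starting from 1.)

6

Following every chain forward from Operation Mike, the operations that must come later are Operation Delta, Project Golf, Project Tango, Task Quebec, Project Victor, Operation Alpha — 6 of them.
With 6 mandatory successors out of 12 operations total, the latest slot for Operation Mike is 12−6 = 6, and it's reachable by doing all non-successors before Operation Mike.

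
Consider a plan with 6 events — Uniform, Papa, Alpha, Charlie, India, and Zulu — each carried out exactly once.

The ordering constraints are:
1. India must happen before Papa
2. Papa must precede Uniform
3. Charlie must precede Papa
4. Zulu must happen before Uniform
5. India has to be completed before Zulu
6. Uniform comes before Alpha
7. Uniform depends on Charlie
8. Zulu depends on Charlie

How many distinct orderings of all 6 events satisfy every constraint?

4

2 events have no prerequisites (Charlie, India), so any of them could come first.
Enumerating by repeatedly choosing an available event (one whose prerequisites are all placed) gives 4 distinct complete orderings.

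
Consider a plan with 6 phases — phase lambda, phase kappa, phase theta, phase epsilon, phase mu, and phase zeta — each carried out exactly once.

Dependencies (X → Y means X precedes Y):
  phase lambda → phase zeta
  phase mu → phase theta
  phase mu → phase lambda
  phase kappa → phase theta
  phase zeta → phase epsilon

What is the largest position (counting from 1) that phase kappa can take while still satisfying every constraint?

Following the constraints forward from phase kappa, its only required successor is phase theta.
With 1 mandatory successor out of 6 phases total, the latest slot for phase kappa is 6−1 = 5, and it's reachable by doing all non-successors before phase kappa.

5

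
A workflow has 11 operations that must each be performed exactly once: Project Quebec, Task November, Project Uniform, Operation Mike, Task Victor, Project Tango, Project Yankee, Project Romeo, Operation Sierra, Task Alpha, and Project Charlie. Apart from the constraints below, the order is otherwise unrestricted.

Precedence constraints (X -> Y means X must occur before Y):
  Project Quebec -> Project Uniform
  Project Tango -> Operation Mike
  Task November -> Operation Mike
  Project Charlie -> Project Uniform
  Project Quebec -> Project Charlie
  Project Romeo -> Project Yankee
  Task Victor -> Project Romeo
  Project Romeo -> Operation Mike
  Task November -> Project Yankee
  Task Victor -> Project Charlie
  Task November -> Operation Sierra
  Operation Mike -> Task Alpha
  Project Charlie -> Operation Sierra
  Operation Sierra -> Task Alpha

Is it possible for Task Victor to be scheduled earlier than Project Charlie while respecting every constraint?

Yes

The constraints force Task Victor before Project Charlie, so yes — every valid ordering has Task Victor earlier.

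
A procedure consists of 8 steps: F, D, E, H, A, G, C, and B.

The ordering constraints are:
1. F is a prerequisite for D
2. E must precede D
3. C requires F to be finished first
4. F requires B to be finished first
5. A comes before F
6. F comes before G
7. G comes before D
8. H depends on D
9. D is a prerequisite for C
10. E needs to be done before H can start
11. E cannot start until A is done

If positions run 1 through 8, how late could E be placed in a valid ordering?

5

The steps that are forced after E, directly or by a chain of constraints, are D, H, C. That's 3 steps.
With 3 mandatory successors out of 8 steps total, the latest slot for E is 8−3 = 5, and it's reachable by doing all non-successors before E.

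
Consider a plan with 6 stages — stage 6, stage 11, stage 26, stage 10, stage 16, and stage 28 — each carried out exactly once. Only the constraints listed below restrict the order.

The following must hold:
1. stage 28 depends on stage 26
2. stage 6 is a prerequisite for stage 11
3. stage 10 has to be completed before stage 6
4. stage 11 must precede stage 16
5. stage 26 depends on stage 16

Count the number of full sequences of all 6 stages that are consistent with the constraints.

Stage 10 is the only stage with nothing required before it, so every ordering starts there.
Continuing from there, at each step only one stage has all its prerequisites placed, so the ordering is fully determined — there is exactly 1.

1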